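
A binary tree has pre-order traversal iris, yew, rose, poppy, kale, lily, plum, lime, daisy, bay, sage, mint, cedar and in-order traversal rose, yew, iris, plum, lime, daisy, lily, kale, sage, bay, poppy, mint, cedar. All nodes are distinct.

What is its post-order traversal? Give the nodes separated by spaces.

rose yew daisy lime plum lily sage bay kale cedar mint poppy iris

The first element of pre-order is the root; it splits in-order into left and right subtrees.
Root iris: left subtree has 2 nodes {rose, yew}, right has 10 {plum, lime, daisy, lily, kale, sage, bay, poppy, mint, cedar}.
  Root yew: left subtree has 1 node {rose}, right has 0 { }.
  Root poppy: left subtree has 7 nodes {plum, lime, daisy, lily, kale, sage, bay}, right has 2 {mint, cedar}.
    Root kale: left subtree has 4 nodes {plum, lime, daisy, lily}, right has 2 {sage, bay}.
      Root lily: left subtree has 3 nodes {plum, lime, daisy}, right has 0 { }.
        Root plum: left subtree has 0 nodes { }, right has 2 {lime, daisy}.
          Root lime: left subtree has 0 nodes { }, right has 1 {daisy}.
      Root bay: left subtree has 1 node {sage}, right has 0 { }.
    Root mint: left subtree has 0 nodes { }, right has 1 {cedar}.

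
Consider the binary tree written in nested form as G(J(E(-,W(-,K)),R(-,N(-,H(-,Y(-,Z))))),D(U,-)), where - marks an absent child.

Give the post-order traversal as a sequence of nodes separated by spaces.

Post-order visits the left subtree, then the right subtree, then the node.
At G: go left to J.
  At J: go left to E.
    At E: no left child.
    At E: go right to W.
      At W: no left child.
      At W: go right to K.
        K is a leaf — visit K.
      Visit W.
    Visit E.
  At J: go right to R.
    At R: no left child.
    At R: go right to N.
      At N: no left child.
      At N: go right to H.
        At H: no left child.
        At H: go right to Y.
          At Y: no left child.
          At Y: go right to Z.
            Z is a leaf — visit Z.
          Visit Y.
        Visit H.
      Visit N.
    Visit R.
  Visit J.
At G: go right to D.
  At D: go left to U.
    U is a leaf — visit U.
  At D: no right child.
  Visit D.
Visit G.

K W E Z Y H N R J U D G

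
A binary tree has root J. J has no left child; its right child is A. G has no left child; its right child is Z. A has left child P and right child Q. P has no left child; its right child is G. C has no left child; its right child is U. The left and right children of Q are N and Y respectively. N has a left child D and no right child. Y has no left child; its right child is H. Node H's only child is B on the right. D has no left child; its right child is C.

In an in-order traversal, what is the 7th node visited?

C

In-order visits the left subtree, then the node, then the right subtree.
At J: no left child.
Visit J.
At J: go right to A.
  At A: go left to P.
    At P: no left child.
    Visit P.
    At P: go right to G.
      At G: no left child.
      Visit G.
      At G: go right to Z.
        Z is a leaf — visit Z.
  Visit A.
  At A: go right to Q.
    At Q: go left to N.
      At N: go left to D.
        At D: no left child.
        Visit D.
        At D: go right to C.
          At C: no left child.
          Visit C.
          At C: go right to U.
            U is a leaf — visit U.
      Visit N.
      At N: no right child.
    Visit Q.
    At Q: go right to Y.
      At Y: no left child.
      Visit Y.
      At Y: go right to H.
        At H: no left child.
        Visit H.
        At H: go right to B.
          B is a leaf — visit B.
Full in-order sequence: J, P, G, Z, A, D, C, U, N, Q, Y, H, B.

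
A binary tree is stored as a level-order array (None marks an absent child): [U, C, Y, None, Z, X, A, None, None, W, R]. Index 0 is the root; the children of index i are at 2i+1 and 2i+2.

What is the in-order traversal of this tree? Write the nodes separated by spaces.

In-order visits the left subtree, then the node, then the right subtree.
At U: go left to C.
  At C: no left child.
  Visit C.
  At C: go right to Z.
    At Z: go left to W.
      W is a leaf — visit W.
    Visit Z.
    At Z: go right to R.
      R is a leaf — visit R.
Visit U.
At U: go right to Y.
  At Y: go left to X.
    X is a leaf — visit X.
  Visit Y.
  At Y: go right to A.
    A is a leaf — visit A.

C W Z R U X Y A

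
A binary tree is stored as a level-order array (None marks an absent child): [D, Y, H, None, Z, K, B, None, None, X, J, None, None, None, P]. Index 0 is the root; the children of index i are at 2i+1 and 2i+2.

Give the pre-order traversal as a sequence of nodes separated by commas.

Pre-order visits the node, then its left subtree, then its right subtree.
Visit D.
At D: go left to Y.
  Visit Y.
  At Y: no left child.
  At Y: go right to Z.
    Visit Z.
    At Z: go left to X.
      X is a leaf — visit X.
    At Z: go right to J.
      J is a leaf — visit J.
At D: go right to H.
  Visit H.
  At H: go left to K.
    K is a leaf — visit K.
  At H: go right to B.
    Visit B.
    At B: no left child.
    At B: go right to P.
      P is a leaf — visit P.

D, Y, Z, X, J, H, K, B, P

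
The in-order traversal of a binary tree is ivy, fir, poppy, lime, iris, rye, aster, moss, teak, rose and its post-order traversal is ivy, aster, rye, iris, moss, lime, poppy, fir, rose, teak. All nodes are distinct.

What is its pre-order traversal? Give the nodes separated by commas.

teak, fir, ivy, poppy, lime, moss, iris, rye, aster, rose

The last element of post-order is the root; it splits in-order into left and right subtrees.
Root teak: left subtree has 8 nodes {ivy, fir, poppy, lime, iris, rye, aster, moss}, right has 1 {rose}.
  Root fir: left subtree has 1 node {ivy}, right has 6 {poppy, lime, iris, rye, aster, moss}.
    Root poppy: left subtree has 0 nodes { }, right has 5 {lime, iris, rye, aster, moss}.
      Root lime: left subtree has 0 nodes { }, right has 4 {iris, rye, aster, moss}.
        Root moss: left subtree has 3 nodes {iris, rye, aster}, right has 0 { }.
          Root iris: left subtree has 0 nodes { }, right has 2 {rye, aster}.
            Root rye: left subtree has 0 nodes { }, right has 1 {aster}.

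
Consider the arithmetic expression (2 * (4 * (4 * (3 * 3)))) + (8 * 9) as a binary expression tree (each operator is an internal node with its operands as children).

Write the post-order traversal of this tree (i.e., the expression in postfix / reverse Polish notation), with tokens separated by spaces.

2 4 4 3 3 * * * * 8 9 * +

Post-order on an expression tree gives postfix notation: for each operator, emit left operand, right operand, then the operator.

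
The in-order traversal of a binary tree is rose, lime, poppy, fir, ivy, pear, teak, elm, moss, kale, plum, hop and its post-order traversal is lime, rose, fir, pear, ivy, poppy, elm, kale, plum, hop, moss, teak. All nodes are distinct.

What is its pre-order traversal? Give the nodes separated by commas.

The last element of post-order is the root; it splits in-order into left and right subtrees.
Root teak: left subtree has 6 nodes {rose, lime, poppy, fir, ivy, pear}, right has 5 {elm, moss, kale, plum, hop}.
  Root poppy: left subtree has 2 nodes {rose, lime}, right has 3 {fir, ivy, pear}.
    Root rose: left subtree has 0 nodes { }, right has 1 {lime}.
    Root ivy: left subtree has 1 node {fir}, right has 1 {pear}.
  Root moss: left subtree has 1 node {elm}, right has 3 {kale, plum, hop}.
    Root hop: left subtree has 2 nodes {kale, plum}, right has 0 { }.
      Root plum: left subtree has 1 node {kale}, right has 0 { }.

teak, poppy, rose, lime, ivy, fir, pear, moss, elm, hop, plum, kale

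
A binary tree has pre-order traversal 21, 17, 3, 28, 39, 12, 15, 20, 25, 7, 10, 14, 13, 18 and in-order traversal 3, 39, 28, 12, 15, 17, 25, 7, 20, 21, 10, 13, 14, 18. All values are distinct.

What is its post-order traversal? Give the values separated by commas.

39, 15, 12, 28, 3, 7, 25, 20, 17, 13, 18, 14, 10, 21

The first element of pre-order is the root; it splits in-order into left and right subtrees.
Root 21: left subtree has 9 nodes {3, 39, 28, 12, 15, 17, 25, 7, 20}, right has 4 {10, 13, 14, 18}.
  Root 17: left subtree has 5 nodes {3, 39, 28, 12, 15}, right has 3 {25, 7, 20}.
    Root 3: left subtree has 0 nodes { }, right has 4 {39, 28, 12, 15}.
      Root 28: left subtree has 1 node {39}, right has 2 {12, 15}.
        Root 12: left subtree has 0 nodes { }, right has 1 {15}.
    Root 20: left subtree has 2 nodes {25, 7}, right has 0 { }.
      Root 25: left subtree has 0 nodes { }, right has 1 {7}.
  Root 10: left subtree has 0 nodes { }, right has 3 {13, 14, 18}.
    Root 14: left subtree has 1 node {13}, right has 1 {18}.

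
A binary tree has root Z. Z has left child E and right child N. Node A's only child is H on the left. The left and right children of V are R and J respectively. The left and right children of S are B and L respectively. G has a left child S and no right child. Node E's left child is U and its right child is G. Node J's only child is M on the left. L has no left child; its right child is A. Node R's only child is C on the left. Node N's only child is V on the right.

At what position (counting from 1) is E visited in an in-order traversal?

In-order visits the left subtree, then the node, then the right subtree.
At Z: go left to E.
  At E: go left to U.
    U is a leaf — visit U.
  Visit E.
  At E: go right to G.
    At G: go left to S.
      At S: go left to B.
        B is a leaf — visit B.
      Visit S.
      At S: go right to L.
        At L: no left child.
        Visit L.
        At L: go right to A.
          At A: go left to H.
            H is a leaf — visit H.
          Visit A.
          At A: no right child.
    Visit G.
    At G: no right child.
Visit Z.
At Z: go right to N.
  At N: no left child.
  Visit N.
  At N: go right to V.
    At V: go left to R.
      At R: go left to C.
        C is a leaf — visit C.
      Visit R.
      At R: no right child.
    Visit V.
    At V: go right to J.
      At J: go left to M.
        M is a leaf — visit M.
      Visit J.
      At J: no right child.
Full in-order sequence: U, E, B, S, L, H, A, G, Z, N, C, R, V, M, J.

2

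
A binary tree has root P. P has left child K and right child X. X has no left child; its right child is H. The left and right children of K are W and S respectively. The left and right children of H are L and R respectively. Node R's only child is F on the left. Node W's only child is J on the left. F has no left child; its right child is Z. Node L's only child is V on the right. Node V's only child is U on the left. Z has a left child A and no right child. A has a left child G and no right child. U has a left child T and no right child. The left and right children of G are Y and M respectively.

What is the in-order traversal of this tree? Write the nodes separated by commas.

J, W, K, S, P, X, L, T, U, V, H, F, Y, G, M, A, Z, R

In-order visits the left subtree, then the node, then the right subtree.
At P: go left to K.
  At K: go left to W.
    At W: go left to J.
      J is a leaf — visit J.
    Visit W.
    At W: no right child.
  Visit K.
  At K: go right to S.
    S is a leaf — visit S.
Visit P.
At P: go right to X.
  At X: no left child.
  Visit X.
  At X: go right to H.
    At H: go left to L.
      At L: no left child.
      Visit L.
      At L: go right to V.
        At V: go left to U.
          At U: go left to T.
            T is a leaf — visit T.
          Visit U.
          At U: no right child.
        Visit V.
        At V: no right child.
    Visit H.
    At H: go right to R.
      At R: go left to F.
        At F: no left child.
        Visit F.
        At F: go right to Z.
          At Z: go left to A.
            At A: go left to G.
              At G: go left to Y.
                Y is a leaf — visit Y.
              Visit G.
              At G: go right to M.
                M is a leaf — visit M.
            Visit A.
            At A: no right child.
          Visit Z.
          At Z: no right child.
      Visit R.
      At R: no right child.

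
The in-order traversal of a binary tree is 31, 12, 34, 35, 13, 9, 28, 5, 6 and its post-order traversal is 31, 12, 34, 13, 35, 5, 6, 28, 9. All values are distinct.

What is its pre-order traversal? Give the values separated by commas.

The last element of post-order is the root; it splits in-order into left and right subtrees.
Root 9: left subtree has 5 nodes {31, 12, 34, 35, 13}, right has 3 {28, 5, 6}.
  Root 35: left subtree has 3 nodes {31, 12, 34}, right has 1 {13}.
    Root 34: left subtree has 2 nodes {31, 12}, right has 0 { }.
      Root 12: left subtree has 1 node {31}, right has 0 { }.
  Root 28: left subtree has 0 nodes { }, right has 2 {5, 6}.
    Root 6: left subtree has 1 node {5}, right has 0 { }.

9, 35, 34, 12, 31, 13, 28, 6, 5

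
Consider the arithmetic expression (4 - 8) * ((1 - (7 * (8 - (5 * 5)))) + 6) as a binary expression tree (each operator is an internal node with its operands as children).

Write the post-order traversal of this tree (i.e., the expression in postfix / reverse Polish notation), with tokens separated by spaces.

4 8 - 1 7 8 5 5 * - * - 6 + *

Post-order on an expression tree gives postfix notation: for each operator, emit left operand, right operand, then the operator.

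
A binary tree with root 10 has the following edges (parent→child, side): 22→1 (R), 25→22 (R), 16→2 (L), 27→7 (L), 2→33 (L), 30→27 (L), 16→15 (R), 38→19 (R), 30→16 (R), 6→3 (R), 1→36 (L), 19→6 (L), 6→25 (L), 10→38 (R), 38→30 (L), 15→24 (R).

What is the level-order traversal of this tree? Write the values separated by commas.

10, 38, 30, 19, 27, 16, 6, 7, 2, 15, 25, 3, 33, 24, 22, 1, 36

Level-order visits nodes level by level from the root, left to right within each level.
Level 0: 10
Level 1: 38
Level 2: 30, 19
Level 3: 27, 16, 6
Level 4: 7, 2, 15, 25, 3
Level 5: 33, 24, 22
Level 6: 1
Level 7: 36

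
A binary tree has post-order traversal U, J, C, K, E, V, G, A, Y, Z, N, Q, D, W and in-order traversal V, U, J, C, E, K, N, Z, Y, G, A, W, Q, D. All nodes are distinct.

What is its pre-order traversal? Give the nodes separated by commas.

W, N, V, E, C, J, U, K, Z, Y, A, G, D, Q

The last element of post-order is the root; it splits in-order into left and right subtrees.
Root W: left subtree has 11 nodes {V, U, J, C, E, K, N, Z, Y, G, A}, right has 2 {Q, D}.
  Root N: left subtree has 6 nodes {V, U, J, C, E, K}, right has 4 {Z, Y, G, A}.
    Root V: left subtree has 0 nodes { }, right has 5 {U, J, C, E, K}.
      Root E: left subtree has 3 nodes {U, J, C}, right has 1 {K}.
        Root C: left subtree has 2 nodes {U, J}, right has 0 { }.
          Root J: left subtree has 1 node {U}, right has 0 { }.
    Root Z: left subtree has 0 nodes { }, right has 3 {Y, G, A}.
      Root Y: left subtree has 0 nodes { }, right has 2 {G, A}.
        Root A: left subtree has 1 node {G}, right has 0 { }.
  Root D: left subtree has 1 node {Q}, right has 0 { }.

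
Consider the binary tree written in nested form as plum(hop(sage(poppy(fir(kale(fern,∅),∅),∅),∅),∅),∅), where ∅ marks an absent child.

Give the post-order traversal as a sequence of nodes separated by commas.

fern, kale, fir, poppy, sage, hop, plum

Post-order visits the left subtree, then the right subtree, then the node.
At plum: go left to hop.
  At hop: go left to sage.
    At sage: go left to poppy.
      At poppy: go left to fir.
        At fir: go left to kale.
          At kale: go left to fern.
            fern is a leaf — visit fern.
          At kale: no right child.
          Visit kale.
        At fir: no right child.
        Visit fir.
      At poppy: no right child.
      Visit poppy.
    At sage: no right child.
    Visit sage.
  At hop: no right child.
  Visit hop.
At plum: no right child.
Visit plum.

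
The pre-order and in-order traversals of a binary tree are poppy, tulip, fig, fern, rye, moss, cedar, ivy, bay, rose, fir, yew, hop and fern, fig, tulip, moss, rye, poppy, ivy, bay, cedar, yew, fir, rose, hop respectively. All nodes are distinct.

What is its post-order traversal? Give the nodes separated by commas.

fern, fig, moss, rye, tulip, bay, ivy, yew, fir, hop, rose, cedar, poppy

The first element of pre-order is the root; it splits in-order into left and right subtrees.
Root poppy: left subtree has 5 nodes {fern, fig, tulip, moss, rye}, right has 7 {ivy, bay, cedar, yew, fir, rose, hop}.
  Root tulip: left subtree has 2 nodes {fern, fig}, right has 2 {moss, rye}.
    Root fig: left subtree has 1 node {fern}, right has 0 { }.
    Root rye: left subtree has 1 node {moss}, right has 0 { }.
  Root cedar: left subtree has 2 nodes {ivy, bay}, right has 4 {yew, fir, rose, hop}.
    Root ivy: left subtree has 0 nodes { }, right has 1 {bay}.
    Root rose: left subtree has 2 nodes {yew, fir}, right has 1 {hop}.
      Root fir: left subtree has 1 node {yew}, right has 0 { }.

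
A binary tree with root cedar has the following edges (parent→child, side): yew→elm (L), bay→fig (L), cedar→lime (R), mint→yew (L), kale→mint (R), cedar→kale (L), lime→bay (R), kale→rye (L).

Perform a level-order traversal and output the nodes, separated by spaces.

cedar kale lime rye mint bay yew fig elm

Level-order visits nodes level by level from the root, left to right within each level.
Level 0: cedar
Level 1: kale, lime
Level 2: rye, mint, bay
Level 3: yew, fig
Level 4: elm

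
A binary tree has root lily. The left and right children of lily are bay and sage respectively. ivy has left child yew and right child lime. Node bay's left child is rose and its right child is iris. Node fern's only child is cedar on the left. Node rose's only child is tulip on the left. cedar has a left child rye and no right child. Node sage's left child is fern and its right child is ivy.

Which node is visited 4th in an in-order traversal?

In-order visits the left subtree, then the node, then the right subtree.
At lily: go left to bay.
  At bay: go left to rose.
    At rose: go left to tulip.
      tulip is a leaf — visit tulip.
    Visit rose.
    At rose: no right child.
  Visit bay.
  At bay: go right to iris.
    iris is a leaf — visit iris.
Visit lily.
At lily: go right to sage.
  At sage: go left to fern.
    At fern: go left to cedar.
      At cedar: go left to rye.
        rye is a leaf — visit rye.
      Visit cedar.
      At cedar: no right child.
    Visit fern.
    At fern: no right child.
  Visit sage.
  At sage: go right to ivy.
    At ivy: go left to yew.
      yew is a leaf — visit yew.
    Visit ivy.
    At ivy: go right to lime.
      lime is a leaf — visit lime.
Full in-order sequence: tulip, rose, bay, iris, lily, rye, cedar, fern, sage, yew, ivy, lime.

iris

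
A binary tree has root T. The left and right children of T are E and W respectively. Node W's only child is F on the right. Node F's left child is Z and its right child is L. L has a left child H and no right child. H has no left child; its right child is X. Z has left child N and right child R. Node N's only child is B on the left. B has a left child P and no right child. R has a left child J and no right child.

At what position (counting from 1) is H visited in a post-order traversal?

9

Post-order visits the left subtree, then the right subtree, then the node.
At T: go left to E.
  E is a leaf — visit E.
At T: go right to W.
  At W: no left child.
  At W: go right to F.
    At F: go left to Z.
      At Z: go left to N.
        At N: go left to B.
          At B: go left to P.
            P is a leaf — visit P.
          At B: no right child.
          Visit B.
        At N: no right child.
        Visit N.
      At Z: go right to R.
        At R: go left to J.
          J is a leaf — visit J.
        At R: no right child.
        Visit R.
      Visit Z.
    At F: go right to L.
      At L: go left to H.
        At H: no left child.
        At H: go right to X.
          X is a leaf — visit X.
        Visit H.
      At L: no right child.
      Visit L.
    Visit F.
  Visit W.
Visit T.
Full post-order sequence: E, P, B, N, J, R, Z, X, H, L, F, W, T.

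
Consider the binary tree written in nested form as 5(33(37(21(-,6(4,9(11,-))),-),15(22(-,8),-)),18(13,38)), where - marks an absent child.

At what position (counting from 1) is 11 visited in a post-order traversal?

2

Post-order visits the left subtree, then the right subtree, then the node.
At 5: go left to 33.
  At 33: go left to 37.
    At 37: go left to 21.
      At 21: no left child.
      At 21: go right to 6.
        At 6: go left to 4.
          4 is a leaf — visit 4.
        At 6: go right to 9.
          At 9: go left to 11.
            11 is a leaf — visit 11.
          At 9: no right child.
          Visit 9.
        Visit 6.
      Visit 21.
    At 37: no right child.
    Visit 37.
  At 33: go right to 15.
    At 15: go left to 22.
      At 22: no left child.
      At 22: go right to 8.
        8 is a leaf — visit 8.
      Visit 22.
    At 15: no right child.
    Visit 15.
  Visit 33.
At 5: go right to 18.
  At 18: go left to 13.
    13 is a leaf — visit 13.
  At 18: go right to 38.
    38 is a leaf — visit 38.
  Visit 18.
Visit 5.
Full post-order sequence: 4, 11, 9, 6, 21, 37, 8, 22, 15, 33, 13, 38, 18, 5.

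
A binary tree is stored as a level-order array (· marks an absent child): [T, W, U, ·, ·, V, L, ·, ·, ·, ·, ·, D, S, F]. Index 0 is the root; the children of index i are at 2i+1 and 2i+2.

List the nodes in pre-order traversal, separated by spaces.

T W U V D L S F

Pre-order visits the node, then its left subtree, then its right subtree.
Visit T.
At T: go left to W.
  W is a leaf — visit W.
At T: go right to U.
  Visit U.
  At U: go left to V.
    Visit V.
    At V: no left child.
    At V: go right to D.
      D is a leaf — visit D.
  At U: go right to L.
    Visit L.
    At L: go left to S.
      S is a leaf — visit S.
    At L: go right to F.
      F is a leaf — visit F.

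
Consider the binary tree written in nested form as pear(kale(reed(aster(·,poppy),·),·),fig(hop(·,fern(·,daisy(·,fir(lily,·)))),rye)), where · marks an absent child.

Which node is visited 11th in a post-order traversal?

fig

Post-order visits the left subtree, then the right subtree, then the node.
At pear: go left to kale.
  At kale: go left to reed.
    At reed: go left to aster.
      At aster: no left child.
      At aster: go right to poppy.
        poppy is a leaf — visit poppy.
      Visit aster.
    At reed: no right child.
    Visit reed.
  At kale: no right child.
  Visit kale.
At pear: go right to fig.
  At fig: go left to hop.
    At hop: no left child.
    At hop: go right to fern.
      At fern: no left child.
      At fern: go right to daisy.
        At daisy: no left child.
        At daisy: go right to fir.
          At fir: go left to lily.
            lily is a leaf — visit lily.
          At fir: no right child.
          Visit fir.
        Visit daisy.
      Visit fern.
    Visit hop.
  At fig: go right to rye.
    rye is a leaf — visit rye.
  Visit fig.
Visit pear.
Full post-order sequence: poppy, aster, reed, kale, lily, fir, daisy, fern, hop, rye, fig, pear.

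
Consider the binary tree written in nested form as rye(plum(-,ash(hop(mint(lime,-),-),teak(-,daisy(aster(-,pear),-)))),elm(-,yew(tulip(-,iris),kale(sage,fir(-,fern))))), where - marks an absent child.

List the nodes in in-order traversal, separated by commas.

plum, lime, mint, hop, ash, teak, aster, pear, daisy, rye, elm, tulip, iris, yew, sage, kale, fir, fern

In-order visits the left subtree, then the node, then the right subtree.
At rye: go left to plum.
  At plum: no left child.
  Visit plum.
  At plum: go right to ash.
    At ash: go left to hop.
      At hop: go left to mint.
        At mint: go left to lime.
          lime is a leaf — visit lime.
        Visit mint.
        At mint: no right child.
      Visit hop.
      At hop: no right child.
    Visit ash.
    At ash: go right to teak.
      At teak: no left child.
      Visit teak.
      At teak: go right to daisy.
        At daisy: go left to aster.
          At aster: no left child.
          Visit aster.
          At aster: go right to pear.
            pear is a leaf — visit pear.
        Visit daisy.
        At daisy: no right child.
Visit rye.
At rye: go right to elm.
  At elm: no left child.
  Visit elm.
  At elm: go right to yew.
    At yew: go left to tulip.
      At tulip: no left child.
      Visit tulip.
      At tulip: go right to iris.
        iris is a leaf — visit iris.
    Visit yew.
    At yew: go right to kale.
      At kale: go left to sage.
        sage is a leaf — visit sage.
      Visit kale.
      At kale: go right to fir.
        At fir: no left child.
        Visit fir.
        At fir: go right to fern.
          fern is a leaf — visit fern.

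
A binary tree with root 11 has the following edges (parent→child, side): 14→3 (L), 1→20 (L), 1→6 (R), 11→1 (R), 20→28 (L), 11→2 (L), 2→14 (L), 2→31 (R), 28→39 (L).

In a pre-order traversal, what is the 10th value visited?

Pre-order visits the node, then its left subtree, then its right subtree.
Visit 11.
At 11: go left to 2.
  Visit 2.
  At 2: go left to 14.
    Visit 14.
    At 14: go left to 3.
      3 is a leaf — visit 3.
    At 14: no right child.
  At 2: go right to 31.
    31 is a leaf — visit 31.
At 11: go right to 1.
  Visit 1.
  At 1: go left to 20.
    Visit 20.
    At 20: go left to 28.
      Visit 28.
      At 28: go left to 39.
        39 is a leaf — visit 39.
      At 28: no right child.
    At 20: no right child.
  At 1: go right to 6.
    6 is a leaf — visit 6.
Full pre-order sequence: 11, 2, 14, 3, 31, 1, 20, 28, 39, 6.

6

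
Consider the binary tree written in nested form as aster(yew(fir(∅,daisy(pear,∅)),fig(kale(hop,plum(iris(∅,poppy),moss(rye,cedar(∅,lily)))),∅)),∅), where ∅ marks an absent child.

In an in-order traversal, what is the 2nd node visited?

pear

In-order visits the left subtree, then the node, then the right subtree.
At aster: go left to yew.
  At yew: go left to fir.
    At fir: no left child.
    Visit fir.
    At fir: go right to daisy.
      At daisy: go left to pear.
        pear is a leaf — visit pear.
      Visit daisy.
      At daisy: no right child.
  Visit yew.
  At yew: go right to fig.
    At fig: go left to kale.
      At kale: go left to hop.
        hop is a leaf — visit hop.
      Visit kale.
      At kale: go right to plum.
        At plum: go left to iris.
          At iris: no left child.
          Visit iris.
          At iris: go right to poppy.
            poppy is a leaf — visit poppy.
        Visit plum.
        At plum: go right to moss.
          At moss: go left to rye.
            rye is a leaf — visit rye.
          Visit moss.
          At moss: go right to cedar.
            At cedar: no left child.
            Visit cedar.
            At cedar: go right to lily.
              lily is a leaf — visit lily.
    Visit fig.
    At fig: no right child.
Visit aster.
At aster: no right child.
Full in-order sequence: fir, pear, daisy, yew, hop, kale, iris, poppy, plum, rye, moss, cedar, lily, fig, aster.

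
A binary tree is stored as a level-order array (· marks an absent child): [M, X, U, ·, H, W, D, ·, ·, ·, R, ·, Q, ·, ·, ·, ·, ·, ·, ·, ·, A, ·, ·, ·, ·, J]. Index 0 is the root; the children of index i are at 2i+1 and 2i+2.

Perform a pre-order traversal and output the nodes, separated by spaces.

Pre-order visits the node, then its left subtree, then its right subtree.
Visit M.
At M: go left to X.
  Visit X.
  At X: no left child.
  At X: go right to H.
    Visit H.
    At H: no left child.
    At H: go right to R.
      Visit R.
      At R: go left to A.
        A is a leaf — visit A.
      At R: no right child.
At M: go right to U.
  Visit U.
  At U: go left to W.
    Visit W.
    At W: no left child.
    At W: go right to Q.
      Visit Q.
      At Q: no left child.
      At Q: go right to J.
        J is a leaf — visit J.
  At U: go right to D.
    D is a leaf — visit D.

M X H R A U W Q J D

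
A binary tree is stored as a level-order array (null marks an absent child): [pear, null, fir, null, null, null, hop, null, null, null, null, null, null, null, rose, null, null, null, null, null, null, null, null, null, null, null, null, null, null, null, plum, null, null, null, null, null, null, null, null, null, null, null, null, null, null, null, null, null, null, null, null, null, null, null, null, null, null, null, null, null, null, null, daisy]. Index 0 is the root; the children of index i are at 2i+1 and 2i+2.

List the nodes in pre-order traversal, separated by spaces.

Pre-order visits the node, then its left subtree, then its right subtree.
Visit pear.
At pear: no left child.
At pear: go right to fir.
  Visit fir.
  At fir: no left child.
  At fir: go right to hop.
    Visit hop.
    At hop: no left child.
    At hop: go right to rose.
      Visit rose.
      At rose: no left child.
      At rose: go right to plum.
        Visit plum.
        At plum: no left child.
        At plum: go right to daisy.
          daisy is a leaf — visit daisy.

pear fir hop rose plum daisy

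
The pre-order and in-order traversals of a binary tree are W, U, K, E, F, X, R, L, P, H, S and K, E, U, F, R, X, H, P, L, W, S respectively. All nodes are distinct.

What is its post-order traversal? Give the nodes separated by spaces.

E K R H P L X F U S W

The first element of pre-order is the root; it splits in-order into left and right subtrees.
Root W: left subtree has 9 nodes {K, E, U, F, R, X, H, P, L}, right has 1 {S}.
  Root U: left subtree has 2 nodes {K, E}, right has 6 {F, R, X, H, P, L}.
    Root K: left subtree has 0 nodes { }, right has 1 {E}.
    Root F: left subtree has 0 nodes { }, right has 5 {R, X, H, P, L}.
      Root X: left subtree has 1 node {R}, right has 3 {H, P, L}.
        Root L: left subtree has 2 nodes {H, P}, right has 0 { }.
          Root P: left subtree has 1 node {H}, right has 0 { }.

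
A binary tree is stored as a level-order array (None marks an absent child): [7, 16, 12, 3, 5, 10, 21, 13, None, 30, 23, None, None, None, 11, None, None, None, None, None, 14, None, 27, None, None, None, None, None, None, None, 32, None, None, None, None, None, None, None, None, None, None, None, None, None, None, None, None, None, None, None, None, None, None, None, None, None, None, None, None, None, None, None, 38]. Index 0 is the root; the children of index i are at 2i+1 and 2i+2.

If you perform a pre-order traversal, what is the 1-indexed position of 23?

8

Pre-order visits the node, then its left subtree, then its right subtree.
Visit 7.
At 7: go left to 16.
  Visit 16.
  At 16: go left to 3.
    Visit 3.
    At 3: go left to 13.
      13 is a leaf — visit 13.
    At 3: no right child.
  At 16: go right to 5.
    Visit 5.
    At 5: go left to 30.
      Visit 30.
      At 30: no left child.
      At 30: go right to 14.
        14 is a leaf — visit 14.
    At 5: go right to 23.
      Visit 23.
      At 23: no left child.
      At 23: go right to 27.
        27 is a leaf — visit 27.
At 7: go right to 12.
  Visit 12.
  At 12: go left to 10.
    10 is a leaf — visit 10.
  At 12: go right to 21.
    Visit 21.
    At 21: no left child.
    At 21: go right to 11.
      Visit 11.
      At 11: no left child.
      At 11: go right to 32.
        Visit 32.
        At 32: no left child.
        At 32: go right to 38.
          38 is a leaf — visit 38.
Full pre-order sequence: 7, 16, 3, 13, 5, 30, 14, 23, 27, 12, 10, 21, 11, 32, 38.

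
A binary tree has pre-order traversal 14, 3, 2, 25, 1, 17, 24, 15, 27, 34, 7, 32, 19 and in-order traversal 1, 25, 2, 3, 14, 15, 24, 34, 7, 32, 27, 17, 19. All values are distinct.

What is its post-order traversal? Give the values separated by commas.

The first element of pre-order is the root; it splits in-order into left and right subtrees.
Root 14: left subtree has 4 nodes {1, 25, 2, 3}, right has 8 {15, 24, 34, 7, 32, 27, 17, 19}.
  Root 3: left subtree has 3 nodes {1, 25, 2}, right has 0 { }.
    Root 2: left subtree has 2 nodes {1, 25}, right has 0 { }.
      Root 25: left subtree has 1 node {1}, right has 0 { }.
  Root 17: left subtree has 6 nodes {15, 24, 34, 7, 32, 27}, right has 1 {19}.
    Root 24: left subtree has 1 node {15}, right has 4 {34, 7, 32, 27}.
      Root 27: left subtree has 3 nodes {34, 7, 32}, right has 0 { }.
        Root 34: left subtree has 0 nodes { }, right has 2 {7, 32}.
          Root 7: left subtree has 0 nodes { }, right has 1 {32}.

1, 25, 2, 3, 15, 32, 7, 34, 27, 24, 19, 17, 14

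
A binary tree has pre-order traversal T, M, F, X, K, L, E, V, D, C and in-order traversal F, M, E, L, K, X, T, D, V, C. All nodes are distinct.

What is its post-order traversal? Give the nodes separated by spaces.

The first element of pre-order is the root; it splits in-order into left and right subtrees.
Root T: left subtree has 6 nodes {F, M, E, L, K, X}, right has 3 {D, V, C}.
  Root M: left subtree has 1 node {F}, right has 4 {E, L, K, X}.
    Root X: left subtree has 3 nodes {E, L, K}, right has 0 { }.
      Root K: left subtree has 2 nodes {E, L}, right has 0 { }.
        Root L: left subtree has 1 node {E}, right has 0 { }.
  Root V: left subtree has 1 node {D}, right has 1 {C}.

F E L K X M D C V T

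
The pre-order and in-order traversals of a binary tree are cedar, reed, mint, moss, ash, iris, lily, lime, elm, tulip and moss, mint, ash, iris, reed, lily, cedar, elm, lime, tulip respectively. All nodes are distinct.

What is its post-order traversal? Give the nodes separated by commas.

moss, iris, ash, mint, lily, reed, elm, tulip, lime, cedar

The first element of pre-order is the root; it splits in-order into left and right subtrees.
Root cedar: left subtree has 6 nodes {moss, mint, ash, iris, reed, lily}, right has 3 {elm, lime, tulip}.
  Root reed: left subtree has 4 nodes {moss, mint, ash, iris}, right has 1 {lily}.
    Root mint: left subtree has 1 node {moss}, right has 2 {ash, iris}.
      Root ash: left subtree has 0 nodes { }, right has 1 {iris}.
  Root lime: left subtree has 1 node {elm}, right has 1 {tulip}.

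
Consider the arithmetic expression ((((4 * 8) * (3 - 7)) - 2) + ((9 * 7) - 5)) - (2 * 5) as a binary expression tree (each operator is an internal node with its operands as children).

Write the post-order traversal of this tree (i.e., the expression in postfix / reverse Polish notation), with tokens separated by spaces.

Post-order on an expression tree gives postfix notation: for each operator, emit left operand, right operand, then the operator.

4 8 * 3 7 - * 2 - 9 7 * 5 - + 2 5 * -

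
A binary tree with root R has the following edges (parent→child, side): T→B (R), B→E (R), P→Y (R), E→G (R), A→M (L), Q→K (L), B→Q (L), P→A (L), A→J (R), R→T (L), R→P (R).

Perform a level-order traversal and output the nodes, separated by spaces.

Level-order visits nodes level by level from the root, left to right within each level.
Level 0: R
Level 1: T, P
Level 2: B, A, Y
Level 3: Q, E, M, J
Level 4: K, G

R T P B A Y Q E M J K G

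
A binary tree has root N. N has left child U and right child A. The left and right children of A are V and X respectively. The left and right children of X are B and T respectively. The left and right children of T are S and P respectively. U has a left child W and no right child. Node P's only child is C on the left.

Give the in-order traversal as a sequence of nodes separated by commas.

In-order visits the left subtree, then the node, then the right subtree.
At N: go left to U.
  At U: go left to W.
    W is a leaf — visit W.
  Visit U.
  At U: no right child.
Visit N.
At N: go right to A.
  At A: go left to V.
    V is a leaf — visit V.
  Visit A.
  At A: go right to X.
    At X: go left to B.
      B is a leaf — visit B.
    Visit X.
    At X: go right to T.
      At T: go left to S.
        S is a leaf — visit S.
      Visit T.
      At T: go right to P.
        At P: go left to C.
          C is a leaf — visit C.
        Visit P.
        At P: no right child.

W, U, N, V, A, B, X, S, T, C, P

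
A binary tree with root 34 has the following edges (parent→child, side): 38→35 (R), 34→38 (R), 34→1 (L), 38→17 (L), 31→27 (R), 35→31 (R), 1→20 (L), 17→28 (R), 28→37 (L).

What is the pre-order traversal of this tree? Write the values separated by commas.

Pre-order visits the node, then its left subtree, then its right subtree.
Visit 34.
At 34: go left to 1.
  Visit 1.
  At 1: go left to 20.
    20 is a leaf — visit 20.
  At 1: no right child.
At 34: go right to 38.
  Visit 38.
  At 38: go left to 17.
    Visit 17.
    At 17: no left child.
    At 17: go right to 28.
      Visit 28.
      At 28: go left to 37.
        37 is a leaf — visit 37.
      At 28: no right child.
  At 38: go right to 35.
    Visit 35.
    At 35: no left child.
    At 35: go right to 31.
      Visit 31.
      At 31: no left child.
      At 31: go right to 27.
        27 is a leaf — visit 27.

34, 1, 20, 38, 17, 28, 37, 35, 31, 27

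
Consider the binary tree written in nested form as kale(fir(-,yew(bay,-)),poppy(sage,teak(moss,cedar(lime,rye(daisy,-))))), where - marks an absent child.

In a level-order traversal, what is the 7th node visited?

bay

Level-order visits nodes level by level from the root, left to right within each level.
Level 0: kale
Level 1: fir, poppy
Level 2: yew, sage, teak
Level 3: bay, moss, cedar
Level 4: lime, rye
Level 5: daisy
Full level-order sequence: kale, fir, poppy, yew, sage, teak, bay, moss, cedar, lime, rye, daisy.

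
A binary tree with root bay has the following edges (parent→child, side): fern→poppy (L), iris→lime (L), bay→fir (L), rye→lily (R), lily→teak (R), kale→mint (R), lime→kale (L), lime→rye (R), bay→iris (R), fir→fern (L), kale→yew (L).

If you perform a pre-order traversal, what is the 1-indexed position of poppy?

Pre-order visits the node, then its left subtree, then its right subtree.
Visit bay.
At bay: go left to fir.
  Visit fir.
  At fir: go left to fern.
    Visit fern.
    At fern: go left to poppy.
      poppy is a leaf — visit poppy.
    At fern: no right child.
  At fir: no right child.
At bay: go right to iris.
  Visit iris.
  At iris: go left to lime.
    Visit lime.
    At lime: go left to kale.
      Visit kale.
      At kale: go left to yew.
        yew is a leaf — visit yew.
      At kale: go right to mint.
        mint is a leaf — visit mint.
    At lime: go right to rye.
      Visit rye.
      At rye: no left child.
      At rye: go right to lily.
        Visit lily.
        At lily: no left child.
        At lily: go right to teak.
          teak is a leaf — visit teak.
  At iris: no right child.
Full pre-order sequence: bay, fir, fern, poppy, iris, lime, kale, yew, mint, rye, lily, teak.

4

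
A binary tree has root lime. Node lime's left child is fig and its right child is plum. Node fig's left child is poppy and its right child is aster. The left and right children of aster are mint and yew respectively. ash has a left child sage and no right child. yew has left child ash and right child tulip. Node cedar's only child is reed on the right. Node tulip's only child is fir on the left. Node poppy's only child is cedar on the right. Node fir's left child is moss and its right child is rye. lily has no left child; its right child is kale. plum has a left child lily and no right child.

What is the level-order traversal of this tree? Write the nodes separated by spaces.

lime fig plum poppy aster lily cedar mint yew kale reed ash tulip sage fir moss rye

Level-order visits nodes level by level from the root, left to right within each level.
Level 0: lime
Level 1: fig, plum
Level 2: poppy, aster, lily
Level 3: cedar, mint, yew, kale
Level 4: reed, ash, tulip
Level 5: sage, fir
Level 6: moss, rye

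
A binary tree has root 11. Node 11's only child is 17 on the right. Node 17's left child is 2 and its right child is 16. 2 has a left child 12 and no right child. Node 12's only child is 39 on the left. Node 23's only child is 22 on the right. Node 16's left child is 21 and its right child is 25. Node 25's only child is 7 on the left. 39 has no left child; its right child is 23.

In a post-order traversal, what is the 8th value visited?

Post-order visits the left subtree, then the right subtree, then the node.
At 11: no left child.
At 11: go right to 17.
  At 17: go left to 2.
    At 2: go left to 12.
      At 12: go left to 39.
        At 39: no left child.
        At 39: go right to 23.
          At 23: no left child.
          At 23: go right to 22.
            22 is a leaf — visit 22.
          Visit 23.
        Visit 39.
      At 12: no right child.
      Visit 12.
    At 2: no right child.
    Visit 2.
  At 17: go right to 16.
    At 16: go left to 21.
      21 is a leaf — visit 21.
    At 16: go right to 25.
      At 25: go left to 7.
        7 is a leaf — visit 7.
      At 25: no right child.
      Visit 25.
    Visit 16.
  Visit 17.
Visit 11.
Full post-order sequence: 22, 23, 39, 12, 2, 21, 7, 25, 16, 17, 11.

25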